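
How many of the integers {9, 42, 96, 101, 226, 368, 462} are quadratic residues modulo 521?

(9/521) = +1 → QR.
(42/521) = +1 → QR.
(96/521) = -1 → non-residue.
(101/521) = +1 → QR.
(226/521) = +1 → QR.
(368/521) = -1 → non-residue.
(462/521) = +1 → QR.
Total quadratic residues among the 7: 5.

5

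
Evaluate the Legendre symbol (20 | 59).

Pull out 2^2: since 59 ≡ 3 (mod 8), (2/59) = -1, so (2/59)^2 = +1.
Reciprocity: 5 ≡ 1 and 59 ≡ 3 (mod 4), so (5/59) = +(59/5).
Reduce top mod 5: now compute (4/5).
Pull out 2^2: since 5 ≡ 5 (mod 8), (2/5) = -1, so (2/5)^2 = +1.
Reached (1/5) = 1. Collecting the sign flips along the way, the symbol is +1.

1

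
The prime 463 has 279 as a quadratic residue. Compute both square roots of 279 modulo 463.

159, 304

Since 463 ≡ 3 (mod 4), a square root of 279 is 279^((463+1)/4) = 279^116 mod 463.
Repeated squaring: 279^2≡57, 279^4≡8, 279^8≡64, 279^16≡392, 279^32≡411, 279^64≡389 (mod 463).
279^116 = 279^(64+32+16+4) ≡ 159 (mod 463).
Check: 159² = 25281 ≡ 279 (mod 463). The two roots are 159 and 304.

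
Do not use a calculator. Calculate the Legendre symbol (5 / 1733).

-1

Reciprocity: 5 ≡ 1 and 1733 ≡ 1 (mod 4), so (5/1733) = +(1733/5).
Reduce top mod 5: now compute (3/5).
Reciprocity: 3 ≡ 3 and 5 ≡ 1 (mod 4), so (3/5) = +(5/3).
Reduce top mod 3: now compute (2/3).
Pull out 2: since 3 ≡ 3 (mod 8), (2/3) = -1.
Reached (1/3) = 1. Collecting the sign flips along the way, the symbol is -1.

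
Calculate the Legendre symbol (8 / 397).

-1

Euler's criterion: (8/397) ≡ 8^198 (mod 397).
8^2 ≡ 64 (mod 397)
8^4 ≡ 126 (mod 397)
8^8 ≡ 393 (mod 397)
8^16 ≡ 16 (mod 397)
8^32 ≡ 256 (mod 397)
8^64 ≡ 31 (mod 397)
8^128 ≡ 167 (mod 397)
8^198 = 8^(128+64+4+2) ≡ 396 (mod 397).
Result is 396 ≡ −1, so (8/397) = −1.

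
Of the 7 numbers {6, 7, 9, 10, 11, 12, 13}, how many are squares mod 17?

2

(6/17) = -1 → non-residue.
(7/17) = -1 → non-residue.
(9/17) = +1 → QR.
(10/17) = -1 → non-residue.
(11/17) = -1 → non-residue.
(12/17) = -1 → non-residue.
(13/17) = +1 → QR.
Total quadratic residues among the 7: 2.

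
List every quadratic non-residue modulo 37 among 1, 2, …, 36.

Square k = 1,…,18 (k and 37−k give the same square):
1²=1, 2²=4, 3²=9, 4²=16, 5²=25, 6²=36, 7²≡12, 8²≡27, 9²≡7, 10²≡26, 11²≡10, 12²≡33, 13²≡21, 14²≡11, 15²≡3, 16²≡34, 17²≡30, 18²≡28 (mod 37).
The residues are {1, 3, 4, 7, 9, 10, 11, 12, 16, 21, 25, 26, 27, 28, 30, 33, 34, 36}; the non-residues are the remaining 18 nonzero classes.

2,5,6,8,13,14,15,17,18,19,20,22,23,24,29,31,32,35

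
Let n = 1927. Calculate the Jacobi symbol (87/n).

-1

Reciprocity: 87 ≡ 3 and 1927 ≡ 3 (mod 4), so (87/1927) = −(1927/87).
Reduce top mod 87: now compute (13/87).
Reciprocity: 13 ≡ 1 and 87 ≡ 3 (mod 4), so (13/87) = +(87/13).
Reduce top mod 13: now compute (9/13).
Reciprocity: 9 ≡ 1 and 13 ≡ 1 (mod 4), so (9/13) = +(13/9).
Reduce top mod 9: now compute (4/9).
Pull out 2^2: since 9 ≡ 1 (mod 8), (2/9) = +1, so (2/9)^2 = +1.
Reached (1/9) = 1. Collecting the sign flips along the way, the symbol is -1.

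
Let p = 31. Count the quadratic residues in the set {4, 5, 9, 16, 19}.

5

(4/31) = +1 → QR.
(5/31) = +1 → QR.
(9/31) = +1 → QR.
(16/31) = +1 → QR.
(19/31) = +1 → QR.
Total quadratic residues among the 5: 5.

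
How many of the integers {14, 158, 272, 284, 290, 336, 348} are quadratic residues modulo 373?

6

(14/373) = -1 → non-residue.
(158/373) = +1 → QR.
(272/373) = +1 → QR.
(284/373) = +1 → QR.
(290/373) = +1 → QR.
(336/373) = +1 → QR.
(348/373) = +1 → QR.
Total quadratic residues among the 7: 6.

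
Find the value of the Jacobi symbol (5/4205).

Reciprocity: 5 ≡ 1 and 4205 ≡ 1 (mod 4), so (5/4205) = +(4205/5).
Reduce top mod 5: now compute (0/5).
Top reduces to 0: gcd > 1, so the symbol is 0.

0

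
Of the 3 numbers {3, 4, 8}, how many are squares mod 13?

(3/13) = +1 → QR.
(4/13) = +1 → QR.
(8/13) = -1 → non-residue.
Total quadratic residues among the 3: 2.

2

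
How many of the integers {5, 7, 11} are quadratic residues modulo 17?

(5/17) = -1 → non-residue.
(7/17) = -1 → non-residue.
(11/17) = -1 → non-residue.
Total quadratic residues among the 3: 0.

0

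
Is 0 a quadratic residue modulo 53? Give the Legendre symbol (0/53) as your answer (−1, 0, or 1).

Top reduces to 0: gcd > 1, so the symbol is 0.

0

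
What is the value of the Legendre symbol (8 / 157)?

Pull out 2^3: since 157 ≡ 5 (mod 8), (2/157) = -1, so (2/157)^3 = -1.
Reached (1/157) = 1. Collecting the sign flips along the way, the symbol is -1.

-1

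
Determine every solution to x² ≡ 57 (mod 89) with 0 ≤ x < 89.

18, 71

89 ≡ 1 (mod 4), so we find a root by search.
Trying successive values, 18² = 324 ≡ 57 (mod 89). The other root is 89 − 18 = 71.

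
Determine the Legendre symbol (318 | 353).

1

Pull out 2: since 353 ≡ 1 (mod 8), (2/353) = +1.
Reciprocity: 159 ≡ 3 and 353 ≡ 1 (mod 4), so (159/353) = +(353/159).
Reduce top mod 159: now compute (35/159).
Reciprocity: 35 ≡ 3 and 159 ≡ 3 (mod 4), so (35/159) = −(159/35).
Reduce top mod 35: now compute (19/35).
Reciprocity: 19 ≡ 3 and 35 ≡ 3 (mod 4), so (19/35) = −(35/19).
Reduce top mod 19: now compute (16/19).
Pull out 2^4: since 19 ≡ 3 (mod 8), (2/19) = -1, so (2/19)^4 = +1.
Reached (1/19) = 1. Collecting the sign flips along the way, the symbol is +1.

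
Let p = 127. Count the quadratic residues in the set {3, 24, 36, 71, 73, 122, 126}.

4

(3/127) = -1 → non-residue.
(24/127) = -1 → non-residue.
(36/127) = +1 → QR.
(71/127) = +1 → QR.
(73/127) = +1 → QR.
(122/127) = +1 → QR.
(126/127) = -1 → non-residue.
Total quadratic residues among the 7: 4.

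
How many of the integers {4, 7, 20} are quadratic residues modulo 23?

(4/23) = +1 → QR.
(7/23) = -1 → non-residue.
(20/23) = -1 → non-residue.
Total quadratic residues among the 3: 1.

1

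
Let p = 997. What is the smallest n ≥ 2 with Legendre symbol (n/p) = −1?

(2/997) = −1, so 2 is the smallest positive non-residue mod 997.

2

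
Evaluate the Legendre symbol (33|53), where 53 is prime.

Euler's criterion: (33/53) ≡ 33^26 (mod 53).
33^2 ≡ 29 (mod 53)
33^4 ≡ 46 (mod 53)
33^8 ≡ 49 (mod 53)
33^16 ≡ 16 (mod 53)
33^26 = 33^(16+8+2) ≡ 52 (mod 53).
Result is 52 ≡ −1, so (33/53) = −1.

-1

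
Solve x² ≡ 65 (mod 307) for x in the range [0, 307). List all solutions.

40, 267

Since 307 ≡ 3 (mod 4), a square root of 65 is 65^((307+1)/4) = 65^77 mod 307.
Repeated squaring: 65^2≡234, 65^4≡110, 65^8≡127, 65^16≡165, 65^32≡209, 65^64≡87 (mod 307).
65^77 = 65^(64+8+4+1) ≡ 40 (mod 307).
Check: 40² = 1600 ≡ 65 (mod 307). The two roots are 40 and 267.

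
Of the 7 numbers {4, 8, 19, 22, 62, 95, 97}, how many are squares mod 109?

(4/109) = +1 → QR.
(8/109) = -1 → non-residue.
(19/109) = -1 → non-residue.
(22/109) = +1 → QR.
(62/109) = -1 → non-residue.
(95/109) = -1 → non-residue.
(97/109) = +1 → QR.
Total quadratic residues among the 7: 3.

3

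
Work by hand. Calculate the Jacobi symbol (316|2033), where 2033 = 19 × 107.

Pull out 2^2: since 2033 ≡ 1 (mod 8), (2/2033) = +1, so (2/2033)^2 = +1.
Reciprocity: 79 ≡ 3 and 2033 ≡ 1 (mod 4), so (79/2033) = +(2033/79).
Reduce top mod 79: now compute (58/79).
Pull out 2: since 79 ≡ 7 (mod 8), (2/79) = +1.
Reciprocity: 29 ≡ 1 and 79 ≡ 3 (mod 4), so (29/79) = +(79/29).
Reduce top mod 29: now compute (21/29).
Reciprocity: 21 ≡ 1 and 29 ≡ 1 (mod 4), so (21/29) = +(29/21).
Reduce top mod 21: now compute (8/21).
Pull out 2^3: since 21 ≡ 5 (mod 8), (2/21) = -1, so (2/21)^3 = -1.
Reached (1/21) = 1. Collecting the sign flips along the way, the symbol is -1.

-1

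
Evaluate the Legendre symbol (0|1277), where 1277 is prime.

0

Top reduces to 0: gcd > 1, so the symbol is 0.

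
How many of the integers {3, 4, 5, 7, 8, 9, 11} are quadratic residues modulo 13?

3

(3/13) = +1 → QR.
(4/13) = +1 → QR.
(5/13) = -1 → non-residue.
(7/13) = -1 → non-residue.
(8/13) = -1 → non-residue.
(9/13) = +1 → QR.
(11/13) = -1 → non-residue.
Total quadratic residues among the 7: 3.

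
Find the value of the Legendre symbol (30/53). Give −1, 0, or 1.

-1

Pull out 2: since 53 ≡ 5 (mod 8), (2/53) = -1.
Reciprocity: 15 ≡ 3 and 53 ≡ 1 (mod 4), so (15/53) = +(53/15).
Reduce top mod 15: now compute (8/15).
Pull out 2^3: since 15 ≡ 7 (mod 8), (2/15) = +1, so (2/15)^3 = +1.
Reached (1/15) = 1. Collecting the sign flips along the way, the symbol is -1.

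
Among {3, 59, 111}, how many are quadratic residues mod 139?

(3/139) = -1 → non-residue.
(59/139) = -1 → non-residue.
(111/139) = -1 → non-residue.
Total quadratic residues among the 3: 0.

0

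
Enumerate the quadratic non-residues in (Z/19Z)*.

Square k = 1,…,9 (k and 19−k give the same square):
1²=1, 2²=4, 3²=9, 4²=16, 5²≡6, 6²≡17, 7²≡11, 8²≡7, 9²≡5 (mod 19).
The residues are {1, 4, 5, 6, 7, 9, 11, 16, 17}; the non-residues are the remaining 9 nonzero classes.

2,3,8,10,12,13,14,15,18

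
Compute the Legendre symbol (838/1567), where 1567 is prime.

Pull out 2: since 1567 ≡ 7 (mod 8), (2/1567) = +1.
Reciprocity: 419 ≡ 3 and 1567 ≡ 3 (mod 4), so (419/1567) = −(1567/419).
Reduce top mod 419: now compute (310/419).
Pull out 2: since 419 ≡ 3 (mod 8), (2/419) = -1.
Reciprocity: 155 ≡ 3 and 419 ≡ 3 (mod 4), so (155/419) = −(419/155).
Reduce top mod 155: now compute (109/155).
Reciprocity: 109 ≡ 1 and 155 ≡ 3 (mod 4), so (109/155) = +(155/109).
Reduce top mod 109: now compute (46/109).
Pull out 2: since 109 ≡ 5 (mod 8), (2/109) = -1.
Reciprocity: 23 ≡ 3 and 109 ≡ 1 (mod 4), so (23/109) = +(109/23).
Reduce top mod 23: now compute (17/23).
Reciprocity: 17 ≡ 1 and 23 ≡ 3 (mod 4), so (17/23) = +(23/17).
Reduce top mod 17: now compute (6/17).
Pull out 2: since 17 ≡ 1 (mod 8), (2/17) = +1.
Reciprocity: 3 ≡ 3 and 17 ≡ 1 (mod 4), so (3/17) = +(17/3).
Reduce top mod 3: now compute (2/3).
Pull out 2: since 3 ≡ 3 (mod 8), (2/3) = -1.
Reached (1/3) = 1. Collecting the sign flips along the way, the symbol is -1.

-1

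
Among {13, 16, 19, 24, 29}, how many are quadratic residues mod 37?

(13/37) = -1 → non-residue.
(16/37) = +1 → QR.
(19/37) = -1 → non-residue.
(24/37) = -1 → non-residue.
(29/37) = -1 → non-residue.
Total quadratic residues among the 5: 1.

1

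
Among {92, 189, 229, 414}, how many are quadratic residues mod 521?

(92/521) = -1 → non-residue.
(189/521) = +1 → QR.
(229/521) = -1 → non-residue.
(414/521) = -1 → non-residue.
Total quadratic residues among the 4: 1.

1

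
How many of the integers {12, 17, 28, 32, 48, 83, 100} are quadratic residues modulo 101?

2

(12/101) = -1 → non-residue.
(17/101) = +1 → QR.
(28/101) = -1 → non-residue.
(32/101) = -1 → non-residue.
(48/101) = -1 → non-residue.
(83/101) = -1 → non-residue.
(100/101) = +1 → QR.
Total quadratic residues among the 7: 2.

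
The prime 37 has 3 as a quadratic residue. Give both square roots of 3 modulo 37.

15, 22

37 ≡ 1 (mod 4), so we find a root by search.
Trying successive values, 15² = 225 ≡ 3 (mod 37). The other root is 37 − 15 = 22.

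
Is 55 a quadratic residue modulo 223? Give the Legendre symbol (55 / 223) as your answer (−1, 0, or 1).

1

Euler's criterion: (55/223) ≡ 55^111 (mod 223).
55^2 ≡ 126 (mod 223)
55^4 ≡ 43 (mod 223)
55^8 ≡ 65 (mod 223)
55^16 ≡ 211 (mod 223)
55^32 ≡ 144 (mod 223)
55^64 ≡ 220 (mod 223)
55^111 = 55^(64+32+8+4+2+1) ≡ 1 (mod 223).
Result is 1, so (55/223) = 1.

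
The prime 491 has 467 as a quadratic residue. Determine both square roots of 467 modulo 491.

131, 360

Since 491 ≡ 3 (mod 4), a square root of 467 is 467^((491+1)/4) = 467^123 mod 491.
Repeated squaring: 467^2≡85, 467^4≡351, 467^8≡451, 467^16≡127, 467^32≡417, 467^64≡75 (mod 491).
467^123 = 467^(64+32+16+8+2+1) ≡ 131 (mod 491).
Check: 131² = 17161 ≡ 467 (mod 491). The two roots are 131 and 360.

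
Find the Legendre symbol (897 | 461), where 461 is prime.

1

First reduce: 897 ≡ 436 (mod 461).
Pull out 2^2: since 461 ≡ 5 (mod 8), (2/461) = -1, so (2/461)^2 = +1.
Reciprocity: 109 ≡ 1 and 461 ≡ 1 (mod 4), so (109/461) = +(461/109).
Reduce top mod 109: now compute (25/109).
Reciprocity: 25 ≡ 1 and 109 ≡ 1 (mod 4), so (25/109) = +(109/25).
Reduce top mod 25: now compute (9/25).
Reciprocity: 9 ≡ 1 and 25 ≡ 1 (mod 4), so (9/25) = +(25/9).
Reduce top mod 9: now compute (7/9).
Reciprocity: 7 ≡ 3 and 9 ≡ 1 (mod 4), so (7/9) = +(9/7).
Reduce top mod 7: now compute (2/7).
Pull out 2: since 7 ≡ 7 (mod 8), (2/7) = +1.
Reached (1/7) = 1. Collecting the sign flips along the way, the symbol is +1.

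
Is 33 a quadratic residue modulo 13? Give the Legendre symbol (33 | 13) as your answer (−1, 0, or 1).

Euler's criterion: (33/13) ≡ 7^6 (mod 13).
7^2 ≡ 10 (mod 13)
7^4 ≡ 9 (mod 13)
7^6 = 7^(4+2) ≡ 12 (mod 13).
Result is 12 ≡ −1, so (33/13) = −1.

-1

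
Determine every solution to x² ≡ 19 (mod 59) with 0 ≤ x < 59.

14, 45

Since 59 ≡ 3 (mod 4), a square root of 19 is 19^((59+1)/4) = 19^15 mod 59.
Repeated squaring: 19^2≡7, 19^4≡49, 19^8≡41 (mod 59).
19^15 = 19^(8+4+2+1) ≡ 45 (mod 59).
Check: 45² = 2025 ≡ 19 (mod 59). The two roots are 14 and 45.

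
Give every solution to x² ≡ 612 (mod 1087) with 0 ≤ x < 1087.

271, 816

Since 1087 ≡ 3 (mod 4), a square root of 612 is 612^((1087+1)/4) = 612^272 mod 1087.
Repeated squaring: 612^2≡616, 612^4≡93, 612^8≡1040, 612^16≡35, 612^32≡138, 612^64≡565, 612^128≡734, 612^256≡691 (mod 1087).
612^272 = 612^(256+16) ≡ 271 (mod 1087).
Check: 271² = 73441 ≡ 612 (mod 1087). The two roots are 271 and 816.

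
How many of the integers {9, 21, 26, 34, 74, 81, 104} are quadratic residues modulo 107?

3

(9/107) = +1 → QR.
(21/107) = -1 → non-residue.
(26/107) = -1 → non-residue.
(34/107) = +1 → QR.
(74/107) = -1 → non-residue.
(81/107) = +1 → QR.
(104/107) = -1 → non-residue.
Total quadratic residues among the 7: 3.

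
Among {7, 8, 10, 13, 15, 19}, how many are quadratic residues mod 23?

(7/23) = -1 → non-residue.
(8/23) = +1 → QR.
(10/23) = -1 → non-residue.
(13/23) = +1 → QR.
(15/23) = -1 → non-residue.
(19/23) = -1 → non-residue.
Total quadratic residues among the 6: 2.

2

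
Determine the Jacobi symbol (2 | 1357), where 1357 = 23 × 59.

Pull out 2: since 1357 ≡ 5 (mod 8), (2/1357) = -1.
Reached (1/1357) = 1. Collecting the sign flips along the way, the symbol is -1.

-1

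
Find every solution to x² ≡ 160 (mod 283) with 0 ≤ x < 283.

Since 283 ≡ 3 (mod 4), a square root of 160 is 160^((283+1)/4) = 160^71 mod 283.
Repeated squaring: 160^2≡130, 160^4≡203, 160^8≡174, 160^16≡278, 160^32≡25, 160^64≡59 (mod 283).
160^71 = 160^(64+4+2+1) ≡ 96 (mod 283).
Check: 96² = 9216 ≡ 160 (mod 283). The two roots are 96 and 187.

96, 187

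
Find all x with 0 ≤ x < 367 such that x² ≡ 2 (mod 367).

79, 288

Since 367 ≡ 3 (mod 4), a square root of 2 is 2^((367+1)/4) = 2^92 mod 367.
Repeated squaring: 2^2≡4, 2^4≡16, 2^8≡256, 2^16≡210, 2^32≡60, 2^64≡297 (mod 367).
2^92 = 2^(64+16+8+4) ≡ 288 (mod 367).
Check: 288² = 82944 ≡ 2 (mod 367). The two roots are 79 and 288.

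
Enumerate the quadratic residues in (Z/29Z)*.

1 4 5 6 7 9 13 16 20 22 23 24 25 28

Square k = 1,…,14 (k and 29−k give the same square):
1²=1, 2²=4, 3²=9, 4²=16, 5²=25, 6²≡7, 7²≡20, 8²≡6, 9²≡23, 10²≡13, 11²≡5, 12²≡28, 13²≡24, 14²≡22 (mod 29).
So the quadratic residues mod 29 are {1, 4, 5, 6, 7, 9, 13, 16, 20, 22, 23, 24, 25, 28}.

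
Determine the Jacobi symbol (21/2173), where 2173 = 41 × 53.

-1

Reciprocity: 21 ≡ 1 and 2173 ≡ 1 (mod 4), so (21/2173) = +(2173/21).
Reduce top mod 21: now compute (10/21).
Pull out 2: since 21 ≡ 5 (mod 8), (2/21) = -1.
Reciprocity: 5 ≡ 1 and 21 ≡ 1 (mod 4), so (5/21) = +(21/5).
Reduce top mod 5: now compute (1/5).
Reached (1/5) = 1. Collecting the sign flips along the way, the symbol is -1.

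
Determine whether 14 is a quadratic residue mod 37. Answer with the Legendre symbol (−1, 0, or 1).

-1

Euler's criterion: (14/37) ≡ 14^18 (mod 37).
14^2 ≡ 11 (mod 37)
14^4 ≡ 10 (mod 37)
14^8 ≡ 26 (mod 37)
14^16 ≡ 10 (mod 37)
14^18 = 14^(16+2) ≡ 36 (mod 37).
Result is 36 ≡ −1, so (14/37) = −1.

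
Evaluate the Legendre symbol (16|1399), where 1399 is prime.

Pull out 2^4: since 1399 ≡ 7 (mod 8), (2/1399) = +1, so (2/1399)^4 = +1.
Reached (1/1399) = 1. Collecting the sign flips along the way, the symbol is +1.

1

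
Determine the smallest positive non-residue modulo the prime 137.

3

(2/137) = +1, so 2 is a residue.
(3/137) = −1, so 3 is the smallest positive non-residue mod 137.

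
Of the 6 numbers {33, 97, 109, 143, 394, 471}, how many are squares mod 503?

(33/503) = +1 → QR.
(97/503) = +1 → QR.
(109/503) = -1 → non-residue.
(143/503) = +1 → QR.
(394/503) = +1 → QR.
(471/503) = -1 → non-residue.
Total quadratic residues among the 6: 4.

4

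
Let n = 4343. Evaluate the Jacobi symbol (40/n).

-1

Pull out 2^3: since 4343 ≡ 7 (mod 8), (2/4343) = +1, so (2/4343)^3 = +1.
Reciprocity: 5 ≡ 1 and 4343 ≡ 3 (mod 4), so (5/4343) = +(4343/5).
Reduce top mod 5: now compute (3/5).
Reciprocity: 3 ≡ 3 and 5 ≡ 1 (mod 4), so (3/5) = +(5/3).
Reduce top mod 3: now compute (2/3).
Pull out 2: since 3 ≡ 3 (mod 8), (2/3) = -1.
Reached (1/3) = 1. Collecting the sign flips along the way, the symbol is -1.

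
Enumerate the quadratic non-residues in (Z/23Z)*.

Square k = 1,…,11 (k and 23−k give the same square):
1²=1, 2²=4, 3²=9, 4²=16, 5²≡2, 6²≡13, 7²≡3, 8²≡18, 9²≡12, 10²≡8, 11²≡6 (mod 23).
The residues are {1, 2, 3, 4, 6, 8, 9, 12, 13, 16, 18}; the non-residues are the remaining 11 nonzero classes.

5 7 10 11 14 15 17 19 20 21 22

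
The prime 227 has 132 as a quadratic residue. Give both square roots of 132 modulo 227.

86, 141

Since 227 ≡ 3 (mod 4), a square root of 132 is 132^((227+1)/4) = 132^57 mod 227.
Repeated squaring: 132^2≡172, 132^4≡74, 132^8≡28, 132^16≡103, 132^32≡167 (mod 227).
132^57 = 132^(32+16+8+1) ≡ 141 (mod 227).
Check: 141² = 19881 ≡ 132 (mod 227). The two roots are 86 and 141.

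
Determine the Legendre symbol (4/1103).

1

Pull out 2^2: since 1103 ≡ 7 (mod 8), (2/1103) = +1, so (2/1103)^2 = +1.
Reached (1/1103) = 1. Collecting the sign flips along the way, the symbol is +1.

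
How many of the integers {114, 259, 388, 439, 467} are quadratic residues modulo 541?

(114/541) = -1 → non-residue.
(259/541) = -1 → non-residue.
(388/541) = -1 → non-residue.
(439/541) = +1 → QR.
(467/541) = +1 → QR.
Total quadratic residues among the 5: 2.

2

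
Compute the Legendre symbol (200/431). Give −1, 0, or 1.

Euler's criterion: (200/431) ≡ 200^215 (mod 431).
200^2 ≡ 348 (mod 431)
200^4 ≡ 424 (mod 431)
200^8 ≡ 49 (mod 431)
200^16 ≡ 246 (mod 431)
200^32 ≡ 176 (mod 431)
200^64 ≡ 375 (mod 431)
200^128 ≡ 119 (mod 431)
200^215 = 200^(128+64+16+4+2+1) ≡ 1 (mod 431).
Result is 1, so (200/431) = 1.

1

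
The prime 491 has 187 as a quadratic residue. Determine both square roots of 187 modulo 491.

Since 491 ≡ 3 (mod 4), a square root of 187 is 187^((491+1)/4) = 187^123 mod 491.
Repeated squaring: 187^2≡108, 187^4≡371, 187^8≡161, 187^16≡389, 187^32≡93, 187^64≡302 (mod 491).
187^123 = 187^(64+32+16+8+2+1) ≡ 396 (mod 491).
Check: 396² = 156816 ≡ 187 (mod 491). The two roots are 95 and 396.

95, 396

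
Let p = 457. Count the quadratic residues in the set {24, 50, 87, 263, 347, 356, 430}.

5

(24/457) = +1 → QR.
(50/457) = +1 → QR.
(87/457) = +1 → QR.
(263/457) = -1 → non-residue.
(347/457) = +1 → QR.
(356/457) = -1 → non-residue.
(430/457) = +1 → QR.
Total quadratic residues among the 7: 5.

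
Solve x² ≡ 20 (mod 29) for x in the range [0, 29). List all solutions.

7, 22

29 ≡ 1 (mod 4), so we find a root by search.
Trying successive values, 7² = 49 ≡ 20 (mod 29). The other root is 29 − 7 = 22.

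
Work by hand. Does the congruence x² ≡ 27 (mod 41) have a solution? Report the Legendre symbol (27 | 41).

Reciprocity: 27 ≡ 3 and 41 ≡ 1 (mod 4), so (27/41) = +(41/27).
Reduce top mod 27: now compute (14/27).
Pull out 2: since 27 ≡ 3 (mod 8), (2/27) = -1.
Reciprocity: 7 ≡ 3 and 27 ≡ 3 (mod 4), so (7/27) = −(27/7).
Reduce top mod 7: now compute (6/7).
Pull out 2: since 7 ≡ 7 (mod 8), (2/7) = +1.
Reciprocity: 3 ≡ 3 and 7 ≡ 3 (mod 4), so (3/7) = −(7/3).
Reduce top mod 3: now compute (1/3).
Reached (1/3) = 1. Collecting the sign flips along the way, the symbol is -1.

-1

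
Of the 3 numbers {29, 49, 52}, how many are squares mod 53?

3

(29/53) = +1 → QR.
(49/53) = +1 → QR.
(52/53) = +1 → QR.
Total quadratic residues among the 3: 3.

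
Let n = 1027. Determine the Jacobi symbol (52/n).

Pull out 2^2: since 1027 ≡ 3 (mod 8), (2/1027) = -1, so (2/1027)^2 = +1.
Reciprocity: 13 ≡ 1 and 1027 ≡ 3 (mod 4), so (13/1027) = +(1027/13).
Reduce top mod 13: now compute (0/13).
Top reduces to 0: gcd > 1, so the symbol is 0.

0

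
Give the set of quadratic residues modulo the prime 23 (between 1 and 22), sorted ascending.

1,2,3,4,6,8,9,12,13,16,18

Square k = 1,…,11 (k and 23−k give the same square):
1²=1, 2²=4, 3²=9, 4²=16, 5²≡2, 6²≡13, 7²≡3, 8²≡18, 9²≡12, 10²≡8, 11²≡6 (mod 23).
So the quadratic residues mod 23 are {1, 2, 3, 4, 6, 8, 9, 12, 13, 16, 18}.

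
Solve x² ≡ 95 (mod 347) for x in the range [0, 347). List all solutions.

147, 200

Since 347 ≡ 3 (mod 4), a square root of 95 is 95^((347+1)/4) = 95^87 mod 347.
Repeated squaring: 95^2≡3, 95^4≡9, 95^8≡81, 95^16≡315, 95^32≡330, 95^64≡289 (mod 347).
95^87 = 95^(64+16+4+2+1) ≡ 147 (mod 347).
Check: 147² = 21609 ≡ 95 (mod 347). The two roots are 147 and 200.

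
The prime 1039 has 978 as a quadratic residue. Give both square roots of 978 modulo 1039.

Since 1039 ≡ 3 (mod 4), a square root of 978 is 978^((1039+1)/4) = 978^260 mod 1039.
Repeated squaring: 978^2≡604, 978^4≡127, 978^8≡544, 978^16≡860, 978^32≡871, 978^64≡171, 978^128≡149, 978^256≡382 (mod 1039).
978^260 = 978^(256+4) ≡ 720 (mod 1039).
Check: 720² = 518400 ≡ 978 (mod 1039). The two roots are 319 and 720.

319, 720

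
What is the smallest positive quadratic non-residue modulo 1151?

(2/1151) = +1, so 2 is a residue.
(3/1151) = +1, so 3 is a residue.
(4/1151) = +1, so 4 is a residue.
(5/1151) = +1, so 5 is a residue.
(6/1151) = +1, so 6 is a residue.
(7/1151) = +1, so 7 is a residue.
(8/1151) = +1, so 8 is a residue.
(9/1151) = +1, so 9 is a residue.
(10/1151) = +1, so 10 is a residue.
(11/1151) = +1, so 11 is a residue.
(12/1151) = +1, so 12 is a residue.
(13/1151) = −1, so 13 is the smallest positive non-residue mod 1151.

13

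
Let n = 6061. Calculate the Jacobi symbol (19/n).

0

Reciprocity: 19 ≡ 3 and 6061 ≡ 1 (mod 4), so (19/6061) = +(6061/19).
Reduce top mod 19: now compute (0/19).
Top reduces to 0: gcd > 1, so the symbol is 0.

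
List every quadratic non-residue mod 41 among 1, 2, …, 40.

3 6 7 11 12 13 14 15 17 19 22 24 26 27 28 29 30 34 35 38

Square k = 1,…,20 (k and 41−k give the same square):
1²=1, 2²=4, 3²=9, 4²=16, 5²=25, 6²=36, 7²≡8, 8²≡23, 9²≡40, 10²≡18, 11²≡39, 12²≡21, 13²≡5, 14²≡32, 15²≡20, 16²≡10, 17²≡2, 18²≡37, 19²≡33, 20²≡31 (mod 41).
The residues are {1, 2, 4, 5, 8, 9, 10, 16, 18, 20, 21, 23, 25, 31, 32, 33, 36, 37, 39, 40}; the non-residues are the remaining 20 nonzero classes.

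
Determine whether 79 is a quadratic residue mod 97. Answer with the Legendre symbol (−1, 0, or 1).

Euler's criterion: (79/97) ≡ 79^48 (mod 97).
79^2 ≡ 33 (mod 97)
79^4 ≡ 22 (mod 97)
79^8 ≡ 96 (mod 97)
79^16 ≡ 1 (mod 97)
79^32 ≡ 1 (mod 97)
79^48 = 79^(32+16) ≡ 1 (mod 97).
Result is 1, so (79/97) = 1.

1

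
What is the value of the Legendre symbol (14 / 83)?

Pull out 2: since 83 ≡ 3 (mod 8), (2/83) = -1.
Reciprocity: 7 ≡ 3 and 83 ≡ 3 (mod 4), so (7/83) = −(83/7).
Reduce top mod 7: now compute (6/7).
Pull out 2: since 7 ≡ 7 (mod 8), (2/7) = +1.
Reciprocity: 3 ≡ 3 and 7 ≡ 3 (mod 4), so (3/7) = −(7/3).
Reduce top mod 3: now compute (1/3).
Reached (1/3) = 1. Collecting the sign flips along the way, the symbol is -1.

-1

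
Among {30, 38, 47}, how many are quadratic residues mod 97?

1

(30/97) = -1 → non-residue.
(38/97) = -1 → non-residue.
(47/97) = +1 → QR.
Total quadratic residues among the 3: 1.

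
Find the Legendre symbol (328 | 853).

-1

Pull out 2^3: since 853 ≡ 5 (mod 8), (2/853) = -1, so (2/853)^3 = -1.
Reciprocity: 41 ≡ 1 and 853 ≡ 1 (mod 4), so (41/853) = +(853/41).
Reduce top mod 41: now compute (33/41).
Reciprocity: 33 ≡ 1 and 41 ≡ 1 (mod 4), so (33/41) = +(41/33).
Reduce top mod 33: now compute (8/33).
Pull out 2^3: since 33 ≡ 1 (mod 8), (2/33) = +1, so (2/33)^3 = +1.
Reached (1/33) = 1. Collecting the sign flips along the way, the symbol is -1.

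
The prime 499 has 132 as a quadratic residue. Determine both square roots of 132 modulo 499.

227, 272

Since 499 ≡ 3 (mod 4), a square root of 132 is 132^((499+1)/4) = 132^125 mod 499.
Repeated squaring: 132^2≡458, 132^4≡184, 132^8≡423, 132^16≡287, 132^32≡34, 132^64≡158 (mod 499).
132^125 = 132^(64+32+16+8+4+1) ≡ 227 (mod 499).
Check: 227² = 51529 ≡ 132 (mod 499). The two roots are 227 and 272.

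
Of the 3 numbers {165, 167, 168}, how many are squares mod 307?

3

(165/307) = +1 → QR.
(167/307) = +1 → QR.
(168/307) = +1 → QR.
Total quadratic residues among the 3: 3.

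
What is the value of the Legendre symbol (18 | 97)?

Pull out 2: since 97 ≡ 1 (mod 8), (2/97) = +1.
Reciprocity: 9 ≡ 1 and 97 ≡ 1 (mod 4), so (9/97) = +(97/9).
Reduce top mod 9: now compute (7/9).
Reciprocity: 7 ≡ 3 and 9 ≡ 1 (mod 4), so (7/9) = +(9/7).
Reduce top mod 7: now compute (2/7).
Pull out 2: since 7 ≡ 7 (mod 8), (2/7) = +1.
Reached (1/7) = 1. Collecting the sign flips along the way, the symbol is +1.

1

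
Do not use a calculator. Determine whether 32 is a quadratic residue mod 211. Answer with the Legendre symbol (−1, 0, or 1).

-1

Pull out 2^5: since 211 ≡ 3 (mod 8), (2/211) = -1, so (2/211)^5 = -1.
Reached (1/211) = 1. Collecting the sign flips along the way, the symbol is -1.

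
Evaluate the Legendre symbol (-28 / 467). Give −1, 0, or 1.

-1

First reduce: -28 ≡ 439 (mod 467).
Reciprocity: 439 ≡ 3 and 467 ≡ 3 (mod 4), so (439/467) = −(467/439).
Reduce top mod 439: now compute (28/439).
Pull out 2^2: since 439 ≡ 7 (mod 8), (2/439) = +1, so (2/439)^2 = +1.
Reciprocity: 7 ≡ 3 and 439 ≡ 3 (mod 4), so (7/439) = −(439/7).
Reduce top mod 7: now compute (5/7).
Reciprocity: 5 ≡ 1 and 7 ≡ 3 (mod 4), so (5/7) = +(7/5).
Reduce top mod 5: now compute (2/5).
Pull out 2: since 5 ≡ 5 (mod 8), (2/5) = -1.
Reached (1/5) = 1. Collecting the sign flips along the way, the symbol is -1.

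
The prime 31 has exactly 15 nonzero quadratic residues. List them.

1 2 4 5 7 8 9 10 14 16 18 19 20 25 28

Square k = 1,…,15 (k and 31−k give the same square):
1²=1, 2²=4, 3²=9, 4²=16, 5²=25, 6²≡5, 7²≡18, 8²≡2, 9²≡19, 10²≡7, 11²≡28, 12²≡20, 13²≡14, 14²≡10, 15²≡8 (mod 31).
So the quadratic residues mod 31 are {1, 2, 4, 5, 7, 8, 9, 10, 14, 16, 18, 19, 20, 25, 28}.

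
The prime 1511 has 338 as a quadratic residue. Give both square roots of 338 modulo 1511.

43, 1468

Since 1511 ≡ 3 (mod 4), a square root of 338 is 338^((1511+1)/4) = 338^378 mod 1511.
Repeated squaring: 338^2≡919, 338^4≡1423, 338^8≡189, 338^16≡968, 338^32≡204, 338^64≡819, 338^128≡1388, 338^256≡19 (mod 1511).
338^378 = 338^(256+64+32+16+8+2) ≡ 1468 (mod 1511).
Check: 1468² = 2155024 ≡ 338 (mod 1511). The two roots are 43 and 1468.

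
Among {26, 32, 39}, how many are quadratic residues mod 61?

1

(26/61) = -1 → non-residue.
(32/61) = -1 → non-residue.
(39/61) = +1 → QR.
Total quadratic residues among the 3: 1.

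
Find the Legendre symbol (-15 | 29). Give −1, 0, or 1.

Euler's criterion: (-15/29) ≡ 14^14 (mod 29).
14^2 ≡ 22 (mod 29)
14^4 ≡ 20 (mod 29)
14^8 ≡ 23 (mod 29)
14^14 = 14^(8+4+2) ≡ 28 (mod 29).
Result is 28 ≡ −1, so (-15/29) = −1.

-1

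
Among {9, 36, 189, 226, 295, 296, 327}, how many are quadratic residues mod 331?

4

(9/331) = +1 → QR.
(36/331) = +1 → QR.
(189/331) = +1 → QR.
(226/331) = -1 → non-residue.
(295/331) = -1 → non-residue.
(296/331) = +1 → QR.
(327/331) = -1 → non-residue.
Total quadratic residues among the 7: 4.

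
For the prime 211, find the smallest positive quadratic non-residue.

(2/211) = −1, so 2 is the smallest positive non-residue mod 211.

2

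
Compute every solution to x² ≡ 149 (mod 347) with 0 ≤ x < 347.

146, 201

Since 347 ≡ 3 (mod 4), a square root of 149 is 149^((347+1)/4) = 149^87 mod 347.
Repeated squaring: 149^2≡340, 149^4≡49, 149^8≡319, 149^16≡90, 149^32≡119, 149^64≡281 (mod 347).
149^87 = 149^(64+16+4+2+1) ≡ 201 (mod 347).
Check: 201² = 40401 ≡ 149 (mod 347). The two roots are 146 and 201.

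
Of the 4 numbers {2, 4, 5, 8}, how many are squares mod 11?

2

(2/11) = -1 → non-residue.
(4/11) = +1 → QR.
(5/11) = +1 → QR.
(8/11) = -1 → non-residue.
Total quadratic residues among the 4: 2.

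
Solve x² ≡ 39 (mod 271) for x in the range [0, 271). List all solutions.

44, 227

Since 271 ≡ 3 (mod 4), a square root of 39 is 39^((271+1)/4) = 39^68 mod 271.
Repeated squaring: 39^2≡166, 39^4≡185, 39^8≡79, 39^16≡8, 39^32≡64, 39^64≡31 (mod 271).
39^68 = 39^(64+4) ≡ 44 (mod 271).
Check: 44² = 1936 ≡ 39 (mod 271). The two roots are 44 and 227.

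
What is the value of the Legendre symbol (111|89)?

First reduce: 111 ≡ 22 (mod 89).
Pull out 2: since 89 ≡ 1 (mod 8), (2/89) = +1.
Reciprocity: 11 ≡ 3 and 89 ≡ 1 (mod 4), so (11/89) = +(89/11).
Reduce top mod 11: now compute (1/11).
Reached (1/11) = 1. Collecting the sign flips along the way, the symbol is +1.

1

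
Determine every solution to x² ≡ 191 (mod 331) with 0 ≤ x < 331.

Since 331 ≡ 3 (mod 4), a square root of 191 is 191^((331+1)/4) = 191^83 mod 331.
Repeated squaring: 191^2≡71, 191^4≡76, 191^8≡149, 191^16≡24, 191^32≡245, 191^64≡114 (mod 331).
191^83 = 191^(64+16+2+1) ≡ 113 (mod 331).
Check: 113² = 12769 ≡ 191 (mod 331). The two roots are 113 and 218.

113, 218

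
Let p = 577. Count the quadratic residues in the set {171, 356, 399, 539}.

(171/577) = +1 → QR.
(356/577) = -1 → non-residue.
(399/577) = -1 → non-residue.
(539/577) = +1 → QR.
Total quadratic residues among the 4: 2.

2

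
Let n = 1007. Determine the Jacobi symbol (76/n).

0

Pull out 2^2: since 1007 ≡ 7 (mod 8), (2/1007) = +1, so (2/1007)^2 = +1.
Reciprocity: 19 ≡ 3 and 1007 ≡ 3 (mod 4), so (19/1007) = −(1007/19).
Reduce top mod 19: now compute (0/19).
Top reduces to 0: gcd > 1, so the symbol is 0.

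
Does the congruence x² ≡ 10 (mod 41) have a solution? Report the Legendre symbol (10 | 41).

1

Pull out 2: since 41 ≡ 1 (mod 8), (2/41) = +1.
Reciprocity: 5 ≡ 1 and 41 ≡ 1 (mod 4), so (5/41) = +(41/5).
Reduce top mod 5: now compute (1/5).
Reached (1/5) = 1. Collecting the sign flips along the way, the symbol is +1.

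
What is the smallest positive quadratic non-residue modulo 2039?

(2/2039) = +1, so 2 is a residue.
(3/2039) = +1, so 3 is a residue.
(4/2039) = +1, so 4 is a residue.
(5/2039) = +1, so 5 is a residue.
(6/2039) = +1, so 6 is a residue.
(7/2039) = −1, so 7 is the smallest positive non-residue mod 2039.

7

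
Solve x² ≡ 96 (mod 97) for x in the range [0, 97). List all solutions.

22, 75

97 ≡ 1 (mod 4), so we find a root by search.
Trying successive values, 22² = 484 ≡ 96 (mod 97). The other root is 97 − 22 = 75.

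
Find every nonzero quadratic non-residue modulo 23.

Square k = 1,…,11 (k and 23−k give the same square):
1²=1, 2²=4, 3²=9, 4²=16, 5²≡2, 6²≡13, 7²≡3, 8²≡18, 9²≡12, 10²≡8, 11²≡6 (mod 23).
The residues are {1, 2, 3, 4, 6, 8, 9, 12, 13, 16, 18}; the non-residues are the remaining 11 nonzero classes.

5,7,10,11,14,15,17,19,20,21,22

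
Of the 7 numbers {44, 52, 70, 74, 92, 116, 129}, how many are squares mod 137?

(44/137) = +1 → QR.
(52/137) = -1 → non-residue.
(70/137) = -1 → non-residue.
(74/137) = +1 → QR.
(92/137) = -1 → non-residue.
(116/137) = -1 → non-residue.
(129/137) = +1 → QR.
Total quadratic residues among the 7: 3.

3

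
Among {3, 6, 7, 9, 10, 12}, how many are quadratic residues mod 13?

4

(3/13) = +1 → QR.
(6/13) = -1 → non-residue.
(7/13) = -1 → non-residue.
(9/13) = +1 → QR.
(10/13) = +1 → QR.
(12/13) = +1 → QR.
Total quadratic residues among the 6: 4.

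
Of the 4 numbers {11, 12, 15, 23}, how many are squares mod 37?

2

(11/37) = +1 → QR.
(12/37) = +1 → QR.
(15/37) = -1 → non-residue.
(23/37) = -1 → non-residue.
Total quadratic residues among the 4: 2.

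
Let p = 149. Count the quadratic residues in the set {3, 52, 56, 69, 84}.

(3/149) = -1 → non-residue.
(52/149) = -1 → non-residue.
(56/149) = -1 → non-residue.
(69/149) = +1 → QR.
(84/149) = -1 → non-residue.
Total quadratic residues among the 5: 1.

1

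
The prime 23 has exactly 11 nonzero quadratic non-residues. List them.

Square k = 1,…,11 (k and 23−k give the same square):
1²=1, 2²=4, 3²=9, 4²=16, 5²≡2, 6²≡13, 7²≡3, 8²≡18, 9²≡12, 10²≡8, 11²≡6 (mod 23).
The residues are {1, 2, 3, 4, 6, 8, 9, 12, 13, 16, 18}; the non-residues are the remaining 11 nonzero classes.

5, 7, 10, 11, 14, 15, 17, 19, 20, 21, 22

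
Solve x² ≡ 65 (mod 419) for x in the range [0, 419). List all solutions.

Since 419 ≡ 3 (mod 4), a square root of 65 is 65^((419+1)/4) = 65^105 mod 419.
Repeated squaring: 65^2≡35, 65^4≡387, 65^8≡186, 65^16≡238, 65^32≡79, 65^64≡375 (mod 419).
65^105 = 65^(64+32+8+1) ≡ 22 (mod 419).
Check: 22² = 484 ≡ 65 (mod 419). The two roots are 22 and 397.

22, 397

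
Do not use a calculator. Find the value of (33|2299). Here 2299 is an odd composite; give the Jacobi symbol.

0

Reciprocity: 33 ≡ 1 and 2299 ≡ 3 (mod 4), so (33/2299) = +(2299/33).
Reduce top mod 33: now compute (22/33).
Pull out 2: since 33 ≡ 1 (mod 8), (2/33) = +1.
Reciprocity: 11 ≡ 3 and 33 ≡ 1 (mod 4), so (11/33) = +(33/11).
Reduce top mod 11: now compute (0/11).
Top reduces to 0: gcd > 1, so the symbol is 0.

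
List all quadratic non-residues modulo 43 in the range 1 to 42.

2 3 5 7 8 12 18 19 20 22 26 27 28 29 30 32 33 34 37 39 42

Square k = 1,…,21 (k and 43−k give the same square):
1²=1, 2²=4, 3²=9, 4²=16, 5²=25, 6²=36, 7²≡6, 8²≡21, 9²≡38, 10²≡14, 11²≡35, 12²≡15, 13²≡40, 14²≡24, 15²≡10, 16²≡41, 17²≡31, 18²≡23, 19²≡17, 20²≡13, 21²≡11 (mod 43).
The residues are {1, 4, 6, 9, 10, 11, 13, 14, 15, 16, 17, 21, 23, 24, 25, 31, 35, 36, 38, 40, 41}; the non-residues are the remaining 21 nonzero classes.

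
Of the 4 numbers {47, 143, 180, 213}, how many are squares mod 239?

2

(47/239) = -1 → non-residue.
(143/239) = -1 → non-residue.
(180/239) = +1 → QR.
(213/239) = +1 → QR.
Total quadratic residues among the 4: 2.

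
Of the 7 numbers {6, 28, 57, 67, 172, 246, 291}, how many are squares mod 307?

(6/307) = +1 → QR.
(28/307) = +1 → QR.
(57/307) = -1 → non-residue.
(67/307) = -1 → non-residue.
(172/307) = -1 → non-residue.
(246/307) = +1 → QR.
(291/307) = -1 → non-residue.
Total quadratic residues among the 7: 3.

3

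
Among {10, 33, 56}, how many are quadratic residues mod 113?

(10/113) = -1 → non-residue.
(33/113) = -1 → non-residue.
(56/113) = +1 → QR.
Total quadratic residues among the 3: 1.

1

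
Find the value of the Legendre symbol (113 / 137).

Reciprocity: 113 ≡ 1 and 137 ≡ 1 (mod 4), so (113/137) = +(137/113).
Reduce top mod 113: now compute (24/113).
Pull out 2^3: since 113 ≡ 1 (mod 8), (2/113) = +1, so (2/113)^3 = +1.
Reciprocity: 3 ≡ 3 and 113 ≡ 1 (mod 4), so (3/113) = +(113/3).
Reduce top mod 3: now compute (2/3).
Pull out 2: since 3 ≡ 3 (mod 8), (2/3) = -1.
Reached (1/3) = 1. Collecting the sign flips along the way, the symbol is -1.

-1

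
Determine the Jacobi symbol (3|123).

Reciprocity: 3 ≡ 3 and 123 ≡ 3 (mod 4), so (3/123) = −(123/3).
Reduce top mod 3: now compute (0/3).
Top reduces to 0: gcd > 1, so the symbol is 0.

0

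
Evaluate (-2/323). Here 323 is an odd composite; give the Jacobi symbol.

1

First reduce: -2 ≡ 321 (mod 323).
Reciprocity: 321 ≡ 1 and 323 ≡ 3 (mod 4), so (321/323) = +(323/321).
Reduce top mod 321: now compute (2/321).
Pull out 2: since 321 ≡ 1 (mod 8), (2/321) = +1.
Reached (1/321) = 1. Collecting the sign flips along the way, the symbol is +1.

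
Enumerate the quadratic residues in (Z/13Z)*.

1,3,4,9,10,12

Square k = 1,…,6 (k and 13−k give the same square):
1²=1, 2²=4, 3²=9, 4²≡3, 5²≡12, 6²≡10 (mod 13).
So the quadratic residues mod 13 are {1, 3, 4, 9, 10, 12}.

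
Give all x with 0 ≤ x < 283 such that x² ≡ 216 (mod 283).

Since 283 ≡ 3 (mod 4), a square root of 216 is 216^((283+1)/4) = 216^71 mod 283.
Repeated squaring: 216^2≡244, 216^4≡106, 216^8≡199, 216^16≡264, 216^32≡78, 216^64≡141 (mod 283).
216^71 = 216^(64+4+2+1) ≡ 181 (mod 283).
Check: 181² = 32761 ≡ 216 (mod 283). The two roots are 102 and 181.

102, 181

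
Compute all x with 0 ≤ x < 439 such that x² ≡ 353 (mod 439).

Since 439 ≡ 3 (mod 4), a square root of 353 is 353^((439+1)/4) = 353^110 mod 439.
Repeated squaring: 353^2≡372, 353^4≡99, 353^8≡143, 353^16≡255, 353^32≡53, 353^64≡175 (mod 439).
353^110 = 353^(64+32+8+4+2) ≡ 180 (mod 439).
Check: 180² = 32400 ≡ 353 (mod 439). The two roots are 180 and 259.

180, 259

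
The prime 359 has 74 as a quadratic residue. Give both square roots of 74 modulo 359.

153, 206

Since 359 ≡ 3 (mod 4), a square root of 74 is 74^((359+1)/4) = 74^90 mod 359.
Repeated squaring: 74^2≡91, 74^4≡24, 74^8≡217, 74^16≡60, 74^32≡10, 74^64≡100 (mod 359).
74^90 = 74^(64+16+8+2) ≡ 153 (mod 359).
Check: 153² = 23409 ≡ 74 (mod 359). The two roots are 153 and 206.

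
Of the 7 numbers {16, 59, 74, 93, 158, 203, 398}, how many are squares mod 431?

(16/431) = +1 → QR.
(59/431) = +1 → QR.
(74/431) = -1 → non-residue.
(93/431) = -1 → non-residue.
(158/431) = -1 → non-residue.
(203/431) = -1 → non-residue.
(398/431) = -1 → non-residue.
Total quadratic residues among the 7: 2.

2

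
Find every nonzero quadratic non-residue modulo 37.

Square k = 1,…,18 (k and 37−k give the same square):
1²=1, 2²=4, 3²=9, 4²=16, 5²=25, 6²=36, 7²≡12, 8²≡27, 9²≡7, 10²≡26, 11²≡10, 12²≡33, 13²≡21, 14²≡11, 15²≡3, 16²≡34, 17²≡30, 18²≡28 (mod 37).
The residues are {1, 3, 4, 7, 9, 10, 11, 12, 16, 21, 25, 26, 27, 28, 30, 33, 34, 36}; the non-residues are the remaining 18 nonzero classes.

2, 5, 6, 8, 13, 14, 15, 17, 18, 19, 20, 22, 23, 24, 29, 31, 32, 35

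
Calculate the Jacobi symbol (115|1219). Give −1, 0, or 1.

0

Reciprocity: 115 ≡ 3 and 1219 ≡ 3 (mod 4), so (115/1219) = −(1219/115).
Reduce top mod 115: now compute (69/115).
Reciprocity: 69 ≡ 1 and 115 ≡ 3 (mod 4), so (69/115) = +(115/69).
Reduce top mod 69: now compute (46/69).
Pull out 2: since 69 ≡ 5 (mod 8), (2/69) = -1.
Reciprocity: 23 ≡ 3 and 69 ≡ 1 (mod 4), so (23/69) = +(69/23).
Reduce top mod 23: now compute (0/23).
Top reduces to 0: gcd > 1, so the symbol is 0.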